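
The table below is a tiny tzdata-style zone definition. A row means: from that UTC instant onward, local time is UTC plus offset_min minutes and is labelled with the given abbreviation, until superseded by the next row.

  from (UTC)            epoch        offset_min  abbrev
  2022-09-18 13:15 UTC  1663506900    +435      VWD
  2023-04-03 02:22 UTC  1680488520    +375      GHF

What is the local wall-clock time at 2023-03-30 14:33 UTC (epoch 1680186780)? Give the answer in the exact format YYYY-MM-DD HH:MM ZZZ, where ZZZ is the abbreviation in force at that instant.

Query: 2023-03-30 14:33 UTC
Rule 1/2 (VWD, +07:15): 2022-09-18 13:15 UTC ≤ query < 2023-04-03 02:22 UTC
14·60 + 33 + 435 = 1308 min
1308 = 0·1440 + 1308; 1308 = 21·60 + 48 → 21:48, same day
→ 2023-03-30 21:48 VWD

2023-03-30 21:48 VWD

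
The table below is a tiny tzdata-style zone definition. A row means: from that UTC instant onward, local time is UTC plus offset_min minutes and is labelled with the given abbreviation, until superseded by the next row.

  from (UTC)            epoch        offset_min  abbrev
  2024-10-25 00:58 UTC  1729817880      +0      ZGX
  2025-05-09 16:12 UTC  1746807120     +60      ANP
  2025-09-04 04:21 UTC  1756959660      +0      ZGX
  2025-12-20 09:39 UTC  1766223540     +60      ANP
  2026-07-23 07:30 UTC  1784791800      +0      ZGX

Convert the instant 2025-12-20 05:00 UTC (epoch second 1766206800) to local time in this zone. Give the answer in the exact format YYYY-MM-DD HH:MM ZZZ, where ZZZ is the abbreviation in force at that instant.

2025-12-20 05:00 ZGX

Query: 2025-12-20 05:00 UTC
Rule 3/5 (ZGX, +00:00): 2025-09-04 04:21 UTC ≤ query < 2025-12-20 09:39 UTC
5·60 + 0 + 0 = 300 min
300 = 0·1440 + 300; 300 = 5·60 + 0 → 05:00, same day
→ 2025-12-20 05:00 ZGX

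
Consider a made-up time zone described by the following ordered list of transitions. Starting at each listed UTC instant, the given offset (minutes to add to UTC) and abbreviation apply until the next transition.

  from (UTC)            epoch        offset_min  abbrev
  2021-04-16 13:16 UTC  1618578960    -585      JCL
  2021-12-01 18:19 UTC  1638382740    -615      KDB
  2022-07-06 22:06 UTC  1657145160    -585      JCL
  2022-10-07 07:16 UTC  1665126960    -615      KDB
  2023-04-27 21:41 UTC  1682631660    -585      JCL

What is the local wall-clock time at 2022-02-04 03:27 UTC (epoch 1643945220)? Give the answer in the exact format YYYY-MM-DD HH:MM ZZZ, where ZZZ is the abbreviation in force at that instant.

2022-02-03 17:12 KDB

Query: 2022-02-04 03:27 UTC
Rule 2/5 (KDB, -10:15): 2021-12-01 18:19 UTC ≤ query < 2022-07-06 22:06 UTC
3·60 + 27 - 615 = -408 min
-408 = -1·1440 + 1032; 1032 = 17·60 + 12 → 17:12, 2022-02-04 - 1 day = 2022-02-03
→ 2022-02-03 17:12 KDB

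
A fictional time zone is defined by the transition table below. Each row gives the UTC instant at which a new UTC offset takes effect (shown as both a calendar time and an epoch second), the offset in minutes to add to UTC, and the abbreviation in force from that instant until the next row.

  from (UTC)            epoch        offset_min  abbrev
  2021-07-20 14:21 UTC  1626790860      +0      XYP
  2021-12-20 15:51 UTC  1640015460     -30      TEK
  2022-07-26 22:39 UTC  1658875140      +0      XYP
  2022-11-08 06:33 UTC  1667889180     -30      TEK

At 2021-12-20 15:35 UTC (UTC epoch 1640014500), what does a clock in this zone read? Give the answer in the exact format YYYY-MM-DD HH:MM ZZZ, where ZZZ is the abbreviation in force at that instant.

2021-12-20 15:35 XYP

Query: 2021-12-20 15:35 UTC
Rule 1/4 (XYP, +00:00): 2021-07-20 14:21 UTC ≤ query < 2021-12-20 15:51 UTC
15·60 + 35 + 0 = 935 min
935 = 0·1440 + 935; 935 = 15·60 + 35 → 15:35, same day
→ 2021-12-20 15:35 XYP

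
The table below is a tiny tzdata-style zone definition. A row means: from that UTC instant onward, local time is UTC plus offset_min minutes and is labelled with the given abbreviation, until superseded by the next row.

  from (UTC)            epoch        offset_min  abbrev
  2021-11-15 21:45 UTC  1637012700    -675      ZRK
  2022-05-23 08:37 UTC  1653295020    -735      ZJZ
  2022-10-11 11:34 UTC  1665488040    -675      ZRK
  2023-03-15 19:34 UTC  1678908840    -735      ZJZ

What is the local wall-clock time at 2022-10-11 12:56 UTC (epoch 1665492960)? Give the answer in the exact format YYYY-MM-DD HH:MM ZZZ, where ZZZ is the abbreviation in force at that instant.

Query: 2022-10-11 12:56 UTC
Rule 3/4 (ZRK, -11:15): 2022-10-11 11:34 UTC ≤ query < 2023-03-15 19:34 UTC
12·60 + 56 - 675 = 101 min
101 = 0·1440 + 101; 101 = 1·60 + 41 → 01:41, same day
→ 2022-10-11 01:41 ZRK

2022-10-11 01:41 ZRK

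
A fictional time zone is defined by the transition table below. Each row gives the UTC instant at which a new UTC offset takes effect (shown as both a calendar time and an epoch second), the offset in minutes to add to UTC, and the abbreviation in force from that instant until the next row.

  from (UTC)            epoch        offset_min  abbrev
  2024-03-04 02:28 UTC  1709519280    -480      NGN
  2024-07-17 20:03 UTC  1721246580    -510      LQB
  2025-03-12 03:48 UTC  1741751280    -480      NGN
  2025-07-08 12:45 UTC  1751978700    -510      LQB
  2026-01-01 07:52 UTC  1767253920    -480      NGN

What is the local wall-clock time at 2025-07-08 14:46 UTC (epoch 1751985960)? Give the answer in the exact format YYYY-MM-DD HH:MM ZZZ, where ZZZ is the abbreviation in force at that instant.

Query: 2025-07-08 14:46 UTC
Rule 4/5 (LQB, -08:30): 2025-07-08 12:45 UTC ≤ query < 2026-01-01 07:52 UTC
14·60 + 46 - 510 = 376 min
376 = 0·1440 + 376; 376 = 6·60 + 16 → 06:16, same day
→ 2025-07-08 06:16 LQB

2025-07-08 06:16 LQB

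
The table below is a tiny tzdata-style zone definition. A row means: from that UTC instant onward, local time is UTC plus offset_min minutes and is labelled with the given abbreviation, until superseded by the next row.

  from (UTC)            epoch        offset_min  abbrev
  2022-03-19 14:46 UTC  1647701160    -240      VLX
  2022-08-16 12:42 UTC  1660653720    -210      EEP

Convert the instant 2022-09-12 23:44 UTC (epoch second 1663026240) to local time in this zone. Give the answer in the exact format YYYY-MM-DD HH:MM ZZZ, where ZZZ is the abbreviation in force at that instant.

Query: 2022-09-12 23:44 UTC
Rule 2/2 (EEP, -03:30): 2022-08-16 12:42 UTC ≤ query < +∞
23·60 + 44 - 210 = 1214 min
1214 = 0·1440 + 1214; 1214 = 20·60 + 14 → 20:14, same day
→ 2022-09-12 20:14 EEP

2022-09-12 20:14 EEP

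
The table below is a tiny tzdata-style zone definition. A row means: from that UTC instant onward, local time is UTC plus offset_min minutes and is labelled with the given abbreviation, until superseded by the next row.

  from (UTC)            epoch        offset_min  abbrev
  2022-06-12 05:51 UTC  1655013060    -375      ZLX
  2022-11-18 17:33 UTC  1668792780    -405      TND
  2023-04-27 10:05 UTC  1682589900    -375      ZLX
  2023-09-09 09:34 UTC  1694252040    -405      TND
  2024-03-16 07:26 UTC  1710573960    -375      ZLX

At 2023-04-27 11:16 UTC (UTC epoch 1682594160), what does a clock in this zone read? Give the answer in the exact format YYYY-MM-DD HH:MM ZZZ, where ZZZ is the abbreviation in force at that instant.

2023-04-27 05:01 ZLX

Query: 2023-04-27 11:16 UTC
Rule 3/5 (ZLX, -06:15): 2023-04-27 10:05 UTC ≤ query < 2023-09-09 09:34 UTC
11·60 + 16 - 375 = 301 min
301 = 0·1440 + 301; 301 = 5·60 + 1 → 05:01, same day
→ 2023-04-27 05:01 ZLX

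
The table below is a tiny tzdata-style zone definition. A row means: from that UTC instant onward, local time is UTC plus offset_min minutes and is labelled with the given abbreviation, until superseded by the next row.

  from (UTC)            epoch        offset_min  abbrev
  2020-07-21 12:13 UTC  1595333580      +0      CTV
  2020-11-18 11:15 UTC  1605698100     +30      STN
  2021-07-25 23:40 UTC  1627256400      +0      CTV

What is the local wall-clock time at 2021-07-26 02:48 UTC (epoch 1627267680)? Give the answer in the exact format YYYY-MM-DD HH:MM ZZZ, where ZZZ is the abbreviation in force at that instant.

Query: 2021-07-26 02:48 UTC
Rule 3/3 (CTV, +00:00): 2021-07-25 23:40 UTC ≤ query < +∞
2·60 + 48 + 0 = 168 min
168 = 0·1440 + 168; 168 = 2·60 + 48 → 02:48, same day
→ 2021-07-26 02:48 CTV

2021-07-26 02:48 CTV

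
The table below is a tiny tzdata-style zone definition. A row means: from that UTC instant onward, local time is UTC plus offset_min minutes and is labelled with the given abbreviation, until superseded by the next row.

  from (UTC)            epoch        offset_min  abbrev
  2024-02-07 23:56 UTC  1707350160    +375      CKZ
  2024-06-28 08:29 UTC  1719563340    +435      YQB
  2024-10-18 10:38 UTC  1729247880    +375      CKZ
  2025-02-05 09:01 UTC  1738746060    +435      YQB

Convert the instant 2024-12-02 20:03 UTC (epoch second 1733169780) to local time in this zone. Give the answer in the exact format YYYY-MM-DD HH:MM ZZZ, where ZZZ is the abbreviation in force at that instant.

2024-12-03 02:18 CKZ

Query: 2024-12-02 20:03 UTC
Rule 3/4 (CKZ, +06:15): 2024-10-18 10:38 UTC ≤ query < 2025-02-05 09:01 UTC
20·60 + 3 + 375 = 1578 min
1578 = 1·1440 + 138; 138 = 2·60 + 18 → 02:18, 2024-12-02 + 1 day = 2024-12-03
→ 2024-12-03 02:18 CKZ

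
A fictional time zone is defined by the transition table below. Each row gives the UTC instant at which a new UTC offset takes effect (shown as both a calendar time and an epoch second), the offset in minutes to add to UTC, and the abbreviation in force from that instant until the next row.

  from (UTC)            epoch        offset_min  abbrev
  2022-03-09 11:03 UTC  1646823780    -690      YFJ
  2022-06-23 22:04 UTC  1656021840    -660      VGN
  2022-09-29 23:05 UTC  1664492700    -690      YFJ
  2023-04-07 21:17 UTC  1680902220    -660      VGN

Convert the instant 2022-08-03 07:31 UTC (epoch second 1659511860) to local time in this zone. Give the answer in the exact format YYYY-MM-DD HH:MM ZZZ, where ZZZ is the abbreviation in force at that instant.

2022-08-02 20:31 VGN

Query: 2022-08-03 07:31 UTC
Rule 2/4 (VGN, -11:00): 2022-06-23 22:04 UTC ≤ query < 2022-09-29 23:05 UTC
7·60 + 31 - 660 = -209 min
-209 = -1·1440 + 1231; 1231 = 20·60 + 31 → 20:31, 2022-08-03 - 1 day = 2022-08-02
→ 2022-08-02 20:31 VGN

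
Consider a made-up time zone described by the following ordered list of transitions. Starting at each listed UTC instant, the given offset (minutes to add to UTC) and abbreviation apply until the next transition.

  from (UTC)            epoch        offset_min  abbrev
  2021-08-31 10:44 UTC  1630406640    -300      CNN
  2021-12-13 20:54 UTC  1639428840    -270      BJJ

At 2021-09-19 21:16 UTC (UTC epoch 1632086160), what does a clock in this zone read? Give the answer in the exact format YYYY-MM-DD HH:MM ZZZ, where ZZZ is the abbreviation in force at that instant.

2021-09-19 16:16 CNN

Query: 2021-09-19 21:16 UTC
Rule 1/2 (CNN, -05:00): 2021-08-31 10:44 UTC ≤ query < 2021-12-13 20:54 UTC
21·60 + 16 - 300 = 976 min
976 = 0·1440 + 976; 976 = 16·60 + 16 → 16:16, same day
→ 2021-09-19 16:16 CNN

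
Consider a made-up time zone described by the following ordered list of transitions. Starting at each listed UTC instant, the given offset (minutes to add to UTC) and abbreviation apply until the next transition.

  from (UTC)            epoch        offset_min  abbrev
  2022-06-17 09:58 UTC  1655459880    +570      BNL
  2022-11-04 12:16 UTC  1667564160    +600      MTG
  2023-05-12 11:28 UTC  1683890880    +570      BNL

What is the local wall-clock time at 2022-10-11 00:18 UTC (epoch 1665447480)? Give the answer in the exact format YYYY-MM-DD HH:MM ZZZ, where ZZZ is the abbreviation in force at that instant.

2022-10-11 09:48 BNL

Query: 2022-10-11 00:18 UTC
Rule 1/3 (BNL, +09:30): 2022-06-17 09:58 UTC ≤ query < 2022-11-04 12:16 UTC
0·60 + 18 + 570 = 588 min
588 = 0·1440 + 588; 588 = 9·60 + 48 → 09:48, same day
→ 2022-10-11 09:48 BNL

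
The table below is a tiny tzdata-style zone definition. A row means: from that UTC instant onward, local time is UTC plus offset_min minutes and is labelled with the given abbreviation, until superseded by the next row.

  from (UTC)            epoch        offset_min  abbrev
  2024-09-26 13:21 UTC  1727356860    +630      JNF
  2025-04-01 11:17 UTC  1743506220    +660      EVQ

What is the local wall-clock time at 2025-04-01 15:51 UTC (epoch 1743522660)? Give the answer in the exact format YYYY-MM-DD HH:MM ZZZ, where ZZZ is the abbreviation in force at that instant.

Query: 2025-04-01 15:51 UTC
Rule 2/2 (EVQ, +11:00): 2025-04-01 11:17 UTC ≤ query < +∞
15·60 + 51 + 660 = 1611 min
1611 = 1·1440 + 171; 171 = 2·60 + 51 → 02:51, 2025-04-01 + 1 day = 2025-04-02
→ 2025-04-02 02:51 EVQ

2025-04-02 02:51 EVQ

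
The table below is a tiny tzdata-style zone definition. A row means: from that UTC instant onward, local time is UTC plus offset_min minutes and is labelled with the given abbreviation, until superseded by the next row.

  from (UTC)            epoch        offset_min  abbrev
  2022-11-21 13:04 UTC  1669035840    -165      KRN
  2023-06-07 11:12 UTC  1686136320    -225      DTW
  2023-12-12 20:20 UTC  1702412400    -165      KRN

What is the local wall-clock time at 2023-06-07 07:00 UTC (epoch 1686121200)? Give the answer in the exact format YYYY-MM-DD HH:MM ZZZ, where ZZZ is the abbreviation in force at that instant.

2023-06-07 04:15 KRN

Query: 2023-06-07 07:00 UTC
Rule 1/3 (KRN, -02:45): 2022-11-21 13:04 UTC ≤ query < 2023-06-07 11:12 UTC
7·60 + 0 - 165 = 255 min
255 = 0·1440 + 255; 255 = 4·60 + 15 → 04:15, same day
→ 2023-06-07 04:15 KRN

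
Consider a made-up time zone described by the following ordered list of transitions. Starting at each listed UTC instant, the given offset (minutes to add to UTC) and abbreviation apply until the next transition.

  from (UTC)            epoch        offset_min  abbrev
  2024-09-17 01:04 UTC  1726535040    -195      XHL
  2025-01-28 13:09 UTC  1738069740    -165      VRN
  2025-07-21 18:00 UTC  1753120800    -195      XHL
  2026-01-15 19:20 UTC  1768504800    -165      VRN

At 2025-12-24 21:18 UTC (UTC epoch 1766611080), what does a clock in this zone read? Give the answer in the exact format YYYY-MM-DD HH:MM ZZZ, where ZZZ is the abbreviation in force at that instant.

Query: 2025-12-24 21:18 UTC
Rule 3/4 (XHL, -03:15): 2025-07-21 18:00 UTC ≤ query < 2026-01-15 19:20 UTC
21·60 + 18 - 195 = 1083 min
1083 = 0·1440 + 1083; 1083 = 18·60 + 3 → 18:03, same day
→ 2025-12-24 18:03 XHL

2025-12-24 18:03 XHL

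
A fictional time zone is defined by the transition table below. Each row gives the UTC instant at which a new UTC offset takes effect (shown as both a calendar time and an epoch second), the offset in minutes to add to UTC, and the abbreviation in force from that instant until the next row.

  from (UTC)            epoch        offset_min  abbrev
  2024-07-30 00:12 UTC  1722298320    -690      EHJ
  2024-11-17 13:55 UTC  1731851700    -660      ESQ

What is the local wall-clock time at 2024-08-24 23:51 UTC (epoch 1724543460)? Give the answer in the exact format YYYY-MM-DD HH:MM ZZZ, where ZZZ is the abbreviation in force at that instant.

2024-08-24 12:21 EHJ

Query: 2024-08-24 23:51 UTC
Rule 1/2 (EHJ, -11:30): 2024-07-30 00:12 UTC ≤ query < 2024-11-17 13:55 UTC
23·60 + 51 - 690 = 741 min
741 = 0·1440 + 741; 741 = 12·60 + 21 → 12:21, same day
→ 2024-08-24 12:21 EHJ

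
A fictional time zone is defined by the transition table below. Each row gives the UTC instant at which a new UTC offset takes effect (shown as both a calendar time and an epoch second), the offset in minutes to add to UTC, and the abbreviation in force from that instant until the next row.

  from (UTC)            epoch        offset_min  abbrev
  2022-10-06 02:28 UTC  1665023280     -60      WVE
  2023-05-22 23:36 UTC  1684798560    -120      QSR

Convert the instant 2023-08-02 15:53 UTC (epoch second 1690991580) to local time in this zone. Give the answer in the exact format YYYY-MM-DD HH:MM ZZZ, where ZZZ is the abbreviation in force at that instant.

Query: 2023-08-02 15:53 UTC
Rule 2/2 (QSR, -02:00): 2023-05-22 23:36 UTC ≤ query < +∞
15·60 + 53 - 120 = 833 min
833 = 0·1440 + 833; 833 = 13·60 + 53 → 13:53, same day
→ 2023-08-02 13:53 QSR

2023-08-02 13:53 QSR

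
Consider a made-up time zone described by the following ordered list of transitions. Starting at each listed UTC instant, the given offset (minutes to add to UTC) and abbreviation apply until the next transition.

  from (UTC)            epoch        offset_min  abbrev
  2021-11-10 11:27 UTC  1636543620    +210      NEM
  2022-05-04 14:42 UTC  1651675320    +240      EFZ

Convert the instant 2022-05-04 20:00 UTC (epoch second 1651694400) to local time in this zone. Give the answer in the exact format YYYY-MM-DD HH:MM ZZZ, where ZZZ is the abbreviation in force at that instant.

Query: 2022-05-04 20:00 UTC
Rule 2/2 (EFZ, +04:00): 2022-05-04 14:42 UTC ≤ query < +∞
20·60 + 0 + 240 = 1440 min
1440 = 1·1440 + 0; 0 = 0·60 + 0 → 00:00, 2022-05-04 + 1 day = 2022-05-05
→ 2022-05-05 00:00 EFZ

2022-05-05 00:00 EFZ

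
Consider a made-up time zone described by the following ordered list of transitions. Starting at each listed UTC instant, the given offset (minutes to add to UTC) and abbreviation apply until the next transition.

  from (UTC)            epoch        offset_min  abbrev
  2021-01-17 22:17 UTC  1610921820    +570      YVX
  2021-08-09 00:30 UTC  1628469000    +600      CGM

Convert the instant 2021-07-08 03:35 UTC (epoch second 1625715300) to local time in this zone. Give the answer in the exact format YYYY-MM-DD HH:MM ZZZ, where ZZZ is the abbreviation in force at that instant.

2021-07-08 13:05 YVX

Query: 2021-07-08 03:35 UTC
Rule 1/2 (YVX, +09:30): 2021-01-17 22:17 UTC ≤ query < 2021-08-09 00:30 UTC
3·60 + 35 + 570 = 785 min
785 = 0·1440 + 785; 785 = 13·60 + 5 → 13:05, same day
→ 2021-07-08 13:05 YVX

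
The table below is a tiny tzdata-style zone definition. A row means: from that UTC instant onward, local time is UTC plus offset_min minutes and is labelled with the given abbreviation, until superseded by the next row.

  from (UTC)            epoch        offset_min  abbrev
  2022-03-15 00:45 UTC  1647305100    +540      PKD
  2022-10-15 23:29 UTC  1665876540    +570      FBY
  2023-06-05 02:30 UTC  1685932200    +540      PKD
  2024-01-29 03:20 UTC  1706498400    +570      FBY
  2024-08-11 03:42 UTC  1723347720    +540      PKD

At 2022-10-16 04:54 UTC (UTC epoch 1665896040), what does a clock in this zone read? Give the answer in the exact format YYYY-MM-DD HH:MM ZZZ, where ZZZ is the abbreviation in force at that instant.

2022-10-16 14:24 FBY

Query: 2022-10-16 04:54 UTC
Rule 2/5 (FBY, +09:30): 2022-10-15 23:29 UTC ≤ query < 2023-06-05 02:30 UTC
4·60 + 54 + 570 = 864 min
864 = 0·1440 + 864; 864 = 14·60 + 24 → 14:24, same day
→ 2022-10-16 14:24 FBY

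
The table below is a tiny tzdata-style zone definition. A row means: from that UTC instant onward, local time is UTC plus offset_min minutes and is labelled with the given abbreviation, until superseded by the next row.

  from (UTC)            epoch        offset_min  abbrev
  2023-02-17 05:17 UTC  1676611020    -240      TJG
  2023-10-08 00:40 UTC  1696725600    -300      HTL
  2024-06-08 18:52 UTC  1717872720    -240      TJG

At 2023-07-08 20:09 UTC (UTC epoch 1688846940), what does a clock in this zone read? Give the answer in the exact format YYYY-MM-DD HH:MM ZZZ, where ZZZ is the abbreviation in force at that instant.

2023-07-08 16:09 TJG

Query: 2023-07-08 20:09 UTC
Rule 1/3 (TJG, -04:00): 2023-02-17 05:17 UTC ≤ query < 2023-10-08 00:40 UTC
20·60 + 9 - 240 = 969 min
969 = 0·1440 + 969; 969 = 16·60 + 9 → 16:09, same day
→ 2023-07-08 16:09 TJG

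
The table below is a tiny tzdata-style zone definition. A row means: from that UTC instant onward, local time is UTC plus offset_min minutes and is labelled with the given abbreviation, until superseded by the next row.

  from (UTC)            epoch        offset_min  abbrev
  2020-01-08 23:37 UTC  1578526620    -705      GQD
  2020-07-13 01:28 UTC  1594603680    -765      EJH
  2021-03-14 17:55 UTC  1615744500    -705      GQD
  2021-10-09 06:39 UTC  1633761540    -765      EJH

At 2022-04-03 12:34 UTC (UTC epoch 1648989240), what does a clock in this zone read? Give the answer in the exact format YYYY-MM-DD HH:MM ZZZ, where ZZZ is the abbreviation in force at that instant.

Query: 2022-04-03 12:34 UTC
Rule 4/4 (EJH, -12:45): 2021-10-09 06:39 UTC ≤ query < +∞
12·60 + 34 - 765 = -11 min
-11 = -1·1440 + 1429; 1429 = 23·60 + 49 → 23:49, 2022-04-03 - 1 day = 2022-04-02
→ 2022-04-02 23:49 EJH

2022-04-02 23:49 EJH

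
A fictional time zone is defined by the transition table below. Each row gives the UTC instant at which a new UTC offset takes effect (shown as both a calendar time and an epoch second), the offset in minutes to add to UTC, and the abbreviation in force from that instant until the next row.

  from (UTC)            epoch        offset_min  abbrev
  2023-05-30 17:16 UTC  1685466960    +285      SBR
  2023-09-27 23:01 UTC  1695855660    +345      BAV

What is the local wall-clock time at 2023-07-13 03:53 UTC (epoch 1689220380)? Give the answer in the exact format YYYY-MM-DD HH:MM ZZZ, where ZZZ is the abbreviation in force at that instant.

Query: 2023-07-13 03:53 UTC
Rule 1/2 (SBR, +04:45): 2023-05-30 17:16 UTC ≤ query < 2023-09-27 23:01 UTC
3·60 + 53 + 285 = 518 min
518 = 0·1440 + 518; 518 = 8·60 + 38 → 08:38, same day
→ 2023-07-13 08:38 SBR

2023-07-13 08:38 SBR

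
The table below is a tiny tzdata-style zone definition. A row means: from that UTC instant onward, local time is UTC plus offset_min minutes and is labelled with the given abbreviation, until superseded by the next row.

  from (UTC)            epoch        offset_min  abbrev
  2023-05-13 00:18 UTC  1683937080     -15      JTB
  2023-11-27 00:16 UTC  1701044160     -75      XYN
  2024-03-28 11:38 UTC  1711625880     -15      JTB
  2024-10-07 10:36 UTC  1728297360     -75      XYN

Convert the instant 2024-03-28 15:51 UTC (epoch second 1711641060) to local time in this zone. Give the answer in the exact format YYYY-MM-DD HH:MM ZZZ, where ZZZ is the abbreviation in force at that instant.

2024-03-28 15:36 JTB

Query: 2024-03-28 15:51 UTC
Rule 3/4 (JTB, -00:15): 2024-03-28 11:38 UTC ≤ query < 2024-10-07 10:36 UTC
15·60 + 51 - 15 = 936 min
936 = 0·1440 + 936; 936 = 15·60 + 36 → 15:36, same day
→ 2024-03-28 15:36 JTB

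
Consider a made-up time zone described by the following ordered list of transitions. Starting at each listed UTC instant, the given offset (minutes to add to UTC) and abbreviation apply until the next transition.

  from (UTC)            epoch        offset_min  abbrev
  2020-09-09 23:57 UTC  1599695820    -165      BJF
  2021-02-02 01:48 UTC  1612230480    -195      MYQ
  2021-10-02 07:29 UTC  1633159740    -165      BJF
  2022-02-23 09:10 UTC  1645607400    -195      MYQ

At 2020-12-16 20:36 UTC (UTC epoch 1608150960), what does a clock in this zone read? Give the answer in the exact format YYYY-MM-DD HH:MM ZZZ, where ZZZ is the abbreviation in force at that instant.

Query: 2020-12-16 20:36 UTC
Rule 1/4 (BJF, -02:45): 2020-09-09 23:57 UTC ≤ query < 2021-02-02 01:48 UTC
20·60 + 36 - 165 = 1071 min
1071 = 0·1440 + 1071; 1071 = 17·60 + 51 → 17:51, same day
→ 2020-12-16 17:51 BJF

2020-12-16 17:51 BJF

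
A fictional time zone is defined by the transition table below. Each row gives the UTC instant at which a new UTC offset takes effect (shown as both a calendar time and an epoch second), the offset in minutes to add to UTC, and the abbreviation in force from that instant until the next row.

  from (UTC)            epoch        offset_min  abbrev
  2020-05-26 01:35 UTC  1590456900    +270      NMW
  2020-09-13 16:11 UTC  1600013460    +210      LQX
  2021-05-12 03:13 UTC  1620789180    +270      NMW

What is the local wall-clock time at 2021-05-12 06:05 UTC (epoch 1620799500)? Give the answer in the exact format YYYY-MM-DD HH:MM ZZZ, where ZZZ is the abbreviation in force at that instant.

Query: 2021-05-12 06:05 UTC
Rule 3/3 (NMW, +04:30): 2021-05-12 03:13 UTC ≤ query < +∞
6·60 + 5 + 270 = 635 min
635 = 0·1440 + 635; 635 = 10·60 + 35 → 10:35, same day
→ 2021-05-12 10:35 NMW

2021-05-12 10:35 NMW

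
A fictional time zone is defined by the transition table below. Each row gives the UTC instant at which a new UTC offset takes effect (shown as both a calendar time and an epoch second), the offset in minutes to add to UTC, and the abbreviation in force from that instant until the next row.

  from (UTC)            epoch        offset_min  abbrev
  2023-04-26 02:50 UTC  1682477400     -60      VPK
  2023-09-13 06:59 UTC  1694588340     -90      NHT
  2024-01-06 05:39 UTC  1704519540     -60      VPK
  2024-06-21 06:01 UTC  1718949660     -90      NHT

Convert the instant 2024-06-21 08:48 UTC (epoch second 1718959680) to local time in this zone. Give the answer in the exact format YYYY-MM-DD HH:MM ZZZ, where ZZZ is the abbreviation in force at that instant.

2024-06-21 07:18 NHT

Query: 2024-06-21 08:48 UTC
Rule 4/4 (NHT, -01:30): 2024-06-21 06:01 UTC ≤ query < +∞
8·60 + 48 - 90 = 438 min
438 = 0·1440 + 438; 438 = 7·60 + 18 → 07:18, same day
→ 2024-06-21 07:18 NHT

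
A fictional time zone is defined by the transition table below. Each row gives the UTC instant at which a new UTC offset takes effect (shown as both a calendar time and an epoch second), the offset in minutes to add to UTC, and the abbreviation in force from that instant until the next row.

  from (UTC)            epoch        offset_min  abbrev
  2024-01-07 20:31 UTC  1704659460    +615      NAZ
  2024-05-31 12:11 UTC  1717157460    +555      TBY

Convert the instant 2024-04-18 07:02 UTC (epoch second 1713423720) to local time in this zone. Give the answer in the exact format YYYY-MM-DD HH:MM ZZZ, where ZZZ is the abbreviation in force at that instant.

Query: 2024-04-18 07:02 UTC
Rule 1/2 (NAZ, +10:15): 2024-01-07 20:31 UTC ≤ query < 2024-05-31 12:11 UTC
7·60 + 2 + 615 = 1037 min
1037 = 0·1440 + 1037; 1037 = 17·60 + 17 → 17:17, same day
→ 2024-04-18 17:17 NAZ

2024-04-18 17:17 NAZ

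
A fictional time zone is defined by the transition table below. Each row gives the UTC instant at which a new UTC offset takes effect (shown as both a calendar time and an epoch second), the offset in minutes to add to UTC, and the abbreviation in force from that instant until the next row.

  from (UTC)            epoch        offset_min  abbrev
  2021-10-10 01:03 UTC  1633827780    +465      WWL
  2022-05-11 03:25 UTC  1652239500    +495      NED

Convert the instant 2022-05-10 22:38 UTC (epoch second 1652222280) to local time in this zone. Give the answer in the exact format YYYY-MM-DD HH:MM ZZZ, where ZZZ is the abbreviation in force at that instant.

2022-05-11 06:23 WWL

Query: 2022-05-10 22:38 UTC
Rule 1/2 (WWL, +07:45): 2021-10-10 01:03 UTC ≤ query < 2022-05-11 03:25 UTC
22·60 + 38 + 465 = 1823 min
1823 = 1·1440 + 383; 383 = 6·60 + 23 → 06:23, 2022-05-10 + 1 day = 2022-05-11
→ 2022-05-11 06:23 WWL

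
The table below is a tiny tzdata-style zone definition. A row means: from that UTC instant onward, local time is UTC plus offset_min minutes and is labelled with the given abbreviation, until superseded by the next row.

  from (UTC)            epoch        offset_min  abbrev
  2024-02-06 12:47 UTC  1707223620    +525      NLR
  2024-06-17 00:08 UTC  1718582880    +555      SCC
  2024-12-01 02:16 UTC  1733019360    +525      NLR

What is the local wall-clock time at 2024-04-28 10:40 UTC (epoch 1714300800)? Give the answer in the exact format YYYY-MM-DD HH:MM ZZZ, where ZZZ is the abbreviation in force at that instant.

Query: 2024-04-28 10:40 UTC
Rule 1/3 (NLR, +08:45): 2024-02-06 12:47 UTC ≤ query < 2024-06-17 00:08 UTC
10·60 + 40 + 525 = 1165 min
1165 = 0·1440 + 1165; 1165 = 19·60 + 25 → 19:25, same day
→ 2024-04-28 19:25 NLR

2024-04-28 19:25 NLR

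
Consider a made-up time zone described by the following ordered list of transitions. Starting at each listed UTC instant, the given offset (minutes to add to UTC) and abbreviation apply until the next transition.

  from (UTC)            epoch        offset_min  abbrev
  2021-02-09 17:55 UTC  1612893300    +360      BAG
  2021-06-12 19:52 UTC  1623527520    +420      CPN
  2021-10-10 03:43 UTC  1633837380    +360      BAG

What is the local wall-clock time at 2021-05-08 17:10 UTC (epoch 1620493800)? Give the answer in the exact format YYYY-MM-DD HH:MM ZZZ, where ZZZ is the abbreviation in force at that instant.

Query: 2021-05-08 17:10 UTC
Rule 1/3 (BAG, +06:00): 2021-02-09 17:55 UTC ≤ query < 2021-06-12 19:52 UTC
17·60 + 10 + 360 = 1390 min
1390 = 0·1440 + 1390; 1390 = 23·60 + 10 → 23:10, same day
→ 2021-05-08 23:10 BAG

2021-05-08 23:10 BAG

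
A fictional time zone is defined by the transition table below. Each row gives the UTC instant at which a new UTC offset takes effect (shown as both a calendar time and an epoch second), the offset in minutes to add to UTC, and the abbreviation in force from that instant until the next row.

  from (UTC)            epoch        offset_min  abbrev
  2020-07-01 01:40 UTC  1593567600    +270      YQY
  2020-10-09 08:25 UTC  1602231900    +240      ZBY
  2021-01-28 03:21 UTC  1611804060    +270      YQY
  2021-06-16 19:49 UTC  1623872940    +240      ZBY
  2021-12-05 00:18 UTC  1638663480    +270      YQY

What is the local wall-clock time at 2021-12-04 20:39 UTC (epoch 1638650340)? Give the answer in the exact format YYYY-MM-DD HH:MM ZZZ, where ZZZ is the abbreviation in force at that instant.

2021-12-05 00:39 ZBY

Query: 2021-12-04 20:39 UTC
Rule 4/5 (ZBY, +04:00): 2021-06-16 19:49 UTC ≤ query < 2021-12-05 00:18 UTC
20·60 + 39 + 240 = 1479 min
1479 = 1·1440 + 39; 39 = 0·60 + 39 → 00:39, 2021-12-04 + 1 day = 2021-12-05
→ 2021-12-05 00:39 ZBY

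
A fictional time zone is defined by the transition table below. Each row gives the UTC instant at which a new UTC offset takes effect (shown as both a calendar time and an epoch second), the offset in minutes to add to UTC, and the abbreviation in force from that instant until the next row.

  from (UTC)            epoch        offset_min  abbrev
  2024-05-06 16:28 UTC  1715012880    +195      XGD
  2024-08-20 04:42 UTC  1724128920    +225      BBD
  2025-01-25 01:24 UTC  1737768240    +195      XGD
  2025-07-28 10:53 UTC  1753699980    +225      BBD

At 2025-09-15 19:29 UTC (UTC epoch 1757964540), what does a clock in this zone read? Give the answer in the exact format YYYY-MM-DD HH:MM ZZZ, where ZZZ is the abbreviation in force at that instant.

2025-09-15 23:14 BBD

Query: 2025-09-15 19:29 UTC
Rule 4/4 (BBD, +03:45): 2025-07-28 10:53 UTC ≤ query < +∞
19·60 + 29 + 225 = 1394 min
1394 = 0·1440 + 1394; 1394 = 23·60 + 14 → 23:14, same day
→ 2025-09-15 23:14 BBD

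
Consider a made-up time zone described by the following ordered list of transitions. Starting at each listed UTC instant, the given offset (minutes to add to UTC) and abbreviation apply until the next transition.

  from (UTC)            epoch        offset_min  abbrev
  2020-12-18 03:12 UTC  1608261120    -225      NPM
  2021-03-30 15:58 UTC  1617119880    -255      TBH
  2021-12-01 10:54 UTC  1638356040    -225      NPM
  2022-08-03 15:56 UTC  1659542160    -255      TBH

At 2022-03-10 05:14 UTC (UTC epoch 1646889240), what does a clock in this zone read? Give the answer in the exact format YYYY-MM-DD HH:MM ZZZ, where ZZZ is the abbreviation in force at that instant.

Query: 2022-03-10 05:14 UTC
Rule 3/4 (NPM, -03:45): 2021-12-01 10:54 UTC ≤ query < 2022-08-03 15:56 UTC
5·60 + 14 - 225 = 89 min
89 = 0·1440 + 89; 89 = 1·60 + 29 → 01:29, same day
→ 2022-03-10 01:29 NPM

2022-03-10 01:29 NPM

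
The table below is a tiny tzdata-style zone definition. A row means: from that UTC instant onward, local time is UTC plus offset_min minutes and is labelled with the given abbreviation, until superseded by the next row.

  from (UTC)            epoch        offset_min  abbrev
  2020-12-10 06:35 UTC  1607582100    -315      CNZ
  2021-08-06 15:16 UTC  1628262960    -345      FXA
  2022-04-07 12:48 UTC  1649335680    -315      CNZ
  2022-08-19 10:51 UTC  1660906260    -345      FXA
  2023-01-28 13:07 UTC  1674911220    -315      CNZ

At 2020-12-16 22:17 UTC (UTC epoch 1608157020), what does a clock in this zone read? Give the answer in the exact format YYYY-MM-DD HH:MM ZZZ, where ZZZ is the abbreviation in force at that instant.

2020-12-16 17:02 CNZ

Query: 2020-12-16 22:17 UTC
Rule 1/5 (CNZ, -05:15): 2020-12-10 06:35 UTC ≤ query < 2021-08-06 15:16 UTC
22·60 + 17 - 315 = 1022 min
1022 = 0·1440 + 1022; 1022 = 17·60 + 2 → 17:02, same day
→ 2020-12-16 17:02 CNZ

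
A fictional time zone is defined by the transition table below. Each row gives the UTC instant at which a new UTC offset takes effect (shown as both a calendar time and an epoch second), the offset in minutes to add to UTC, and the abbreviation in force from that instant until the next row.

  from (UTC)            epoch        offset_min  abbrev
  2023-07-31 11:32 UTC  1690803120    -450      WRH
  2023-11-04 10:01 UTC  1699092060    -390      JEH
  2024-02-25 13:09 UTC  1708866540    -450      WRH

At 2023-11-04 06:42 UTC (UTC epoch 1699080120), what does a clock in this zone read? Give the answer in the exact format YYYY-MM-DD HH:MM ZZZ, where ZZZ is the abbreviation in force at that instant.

2023-11-03 23:12 WRH

Query: 2023-11-04 06:42 UTC
Rule 1/3 (WRH, -07:30): 2023-07-31 11:32 UTC ≤ query < 2023-11-04 10:01 UTC
6·60 + 42 - 450 = -48 min
-48 = -1·1440 + 1392; 1392 = 23·60 + 12 → 23:12, 2023-11-04 - 1 day = 2023-11-03
→ 2023-11-03 23:12 WRH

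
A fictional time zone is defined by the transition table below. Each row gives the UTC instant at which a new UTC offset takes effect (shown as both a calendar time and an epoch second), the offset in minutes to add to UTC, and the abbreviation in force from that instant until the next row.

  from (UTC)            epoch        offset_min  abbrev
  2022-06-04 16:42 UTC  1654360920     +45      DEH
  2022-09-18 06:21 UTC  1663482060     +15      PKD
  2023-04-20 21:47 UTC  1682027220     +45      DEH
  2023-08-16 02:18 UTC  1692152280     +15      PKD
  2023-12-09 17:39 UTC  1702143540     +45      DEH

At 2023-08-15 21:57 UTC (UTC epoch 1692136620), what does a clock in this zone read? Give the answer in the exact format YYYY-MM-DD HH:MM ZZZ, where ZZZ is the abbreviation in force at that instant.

2023-08-15 22:42 DEH

Query: 2023-08-15 21:57 UTC
Rule 3/5 (DEH, +00:45): 2023-04-20 21:47 UTC ≤ query < 2023-08-16 02:18 UTC
21·60 + 57 + 45 = 1362 min
1362 = 0·1440 + 1362; 1362 = 22·60 + 42 → 22:42, same day
→ 2023-08-15 22:42 DEH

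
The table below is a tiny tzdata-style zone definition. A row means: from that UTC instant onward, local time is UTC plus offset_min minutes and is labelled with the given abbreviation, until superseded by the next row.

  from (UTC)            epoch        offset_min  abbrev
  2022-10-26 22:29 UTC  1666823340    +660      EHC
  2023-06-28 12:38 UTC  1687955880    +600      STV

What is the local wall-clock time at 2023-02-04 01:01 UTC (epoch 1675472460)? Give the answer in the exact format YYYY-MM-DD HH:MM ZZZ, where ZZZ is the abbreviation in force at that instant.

Query: 2023-02-04 01:01 UTC
Rule 1/2 (EHC, +11:00): 2022-10-26 22:29 UTC ≤ query < 2023-06-28 12:38 UTC
1·60 + 1 + 660 = 721 min
721 = 0·1440 + 721; 721 = 12·60 + 1 → 12:01, same day
→ 2023-02-04 12:01 EHC

2023-02-04 12:01 EHC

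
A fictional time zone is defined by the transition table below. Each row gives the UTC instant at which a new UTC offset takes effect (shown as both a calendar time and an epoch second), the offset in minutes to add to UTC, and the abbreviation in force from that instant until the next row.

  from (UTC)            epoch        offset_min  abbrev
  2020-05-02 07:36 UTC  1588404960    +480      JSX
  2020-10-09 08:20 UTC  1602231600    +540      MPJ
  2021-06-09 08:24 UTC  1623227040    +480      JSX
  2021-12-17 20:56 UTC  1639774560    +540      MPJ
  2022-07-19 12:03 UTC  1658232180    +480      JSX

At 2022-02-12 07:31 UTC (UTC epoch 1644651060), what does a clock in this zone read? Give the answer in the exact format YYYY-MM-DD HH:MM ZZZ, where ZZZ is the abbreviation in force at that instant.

Query: 2022-02-12 07:31 UTC
Rule 4/5 (MPJ, +09:00): 2021-12-17 20:56 UTC ≤ query < 2022-07-19 12:03 UTC
7·60 + 31 + 540 = 991 min
991 = 0·1440 + 991; 991 = 16·60 + 31 → 16:31, same day
→ 2022-02-12 16:31 MPJ

2022-02-12 16:31 MPJ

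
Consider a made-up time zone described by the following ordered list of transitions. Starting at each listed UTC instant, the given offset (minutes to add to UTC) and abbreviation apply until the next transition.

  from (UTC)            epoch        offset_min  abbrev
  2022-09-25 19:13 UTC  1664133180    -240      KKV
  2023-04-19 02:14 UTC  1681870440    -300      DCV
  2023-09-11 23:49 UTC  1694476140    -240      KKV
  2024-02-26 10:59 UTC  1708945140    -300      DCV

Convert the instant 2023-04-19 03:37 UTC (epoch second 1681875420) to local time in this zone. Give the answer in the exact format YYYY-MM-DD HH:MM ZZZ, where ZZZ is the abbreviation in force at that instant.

Query: 2023-04-19 03:37 UTC
Rule 2/4 (DCV, -05:00): 2023-04-19 02:14 UTC ≤ query < 2023-09-11 23:49 UTC
3·60 + 37 - 300 = -83 min
-83 = -1·1440 + 1357; 1357 = 22·60 + 37 → 22:37, 2023-04-19 - 1 day = 2023-04-18
→ 2023-04-18 22:37 DCV

2023-04-18 22:37 DCV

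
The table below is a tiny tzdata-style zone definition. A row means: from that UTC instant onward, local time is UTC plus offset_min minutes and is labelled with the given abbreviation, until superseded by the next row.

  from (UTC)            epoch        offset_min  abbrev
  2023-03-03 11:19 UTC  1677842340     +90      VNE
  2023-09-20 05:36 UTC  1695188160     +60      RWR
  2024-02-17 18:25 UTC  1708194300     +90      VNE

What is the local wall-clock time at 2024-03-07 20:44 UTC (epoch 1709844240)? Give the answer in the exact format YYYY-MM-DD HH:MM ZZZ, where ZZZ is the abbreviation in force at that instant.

Query: 2024-03-07 20:44 UTC
Rule 3/3 (VNE, +01:30): 2024-02-17 18:25 UTC ≤ query < +∞
20·60 + 44 + 90 = 1334 min
1334 = 0·1440 + 1334; 1334 = 22·60 + 14 → 22:14, same day
→ 2024-03-07 22:14 VNE

2024-03-07 22:14 VNE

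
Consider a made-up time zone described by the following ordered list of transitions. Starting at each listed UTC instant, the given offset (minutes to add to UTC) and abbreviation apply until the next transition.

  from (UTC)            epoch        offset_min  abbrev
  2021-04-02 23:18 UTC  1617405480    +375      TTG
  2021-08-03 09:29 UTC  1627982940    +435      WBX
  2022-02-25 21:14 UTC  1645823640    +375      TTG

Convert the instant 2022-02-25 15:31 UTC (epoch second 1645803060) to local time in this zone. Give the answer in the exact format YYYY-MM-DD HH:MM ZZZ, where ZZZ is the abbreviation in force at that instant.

2022-02-25 22:46 WBX

Query: 2022-02-25 15:31 UTC
Rule 2/3 (WBX, +07:15): 2021-08-03 09:29 UTC ≤ query < 2022-02-25 21:14 UTC
15·60 + 31 + 435 = 1366 min
1366 = 0·1440 + 1366; 1366 = 22·60 + 46 → 22:46, same day
→ 2022-02-25 22:46 WBX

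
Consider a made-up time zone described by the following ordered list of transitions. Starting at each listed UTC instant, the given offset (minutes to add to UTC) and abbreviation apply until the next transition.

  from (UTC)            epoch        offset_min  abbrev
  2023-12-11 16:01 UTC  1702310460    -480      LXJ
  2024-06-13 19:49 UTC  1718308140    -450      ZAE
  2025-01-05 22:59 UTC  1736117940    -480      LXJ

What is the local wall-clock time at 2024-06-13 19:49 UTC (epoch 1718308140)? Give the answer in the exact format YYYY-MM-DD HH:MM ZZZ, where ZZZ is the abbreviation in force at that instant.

2024-06-13 12:19 ZAE

Query: 2024-06-13 19:49 UTC
Rule 2/3 (ZAE, -07:30): 2024-06-13 19:49 UTC ≤ query < 2025-01-05 22:59 UTC
19·60 + 49 - 450 = 739 min
739 = 0·1440 + 739; 739 = 12·60 + 19 → 12:19, same day
→ 2024-06-13 12:19 ZAE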